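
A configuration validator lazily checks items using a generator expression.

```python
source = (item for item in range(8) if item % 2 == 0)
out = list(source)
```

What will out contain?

Step 1: Filter range(8) keeping only even values:
  item=0: even, included
  item=1: odd, excluded
  item=2: even, included
  item=3: odd, excluded
  item=4: even, included
  item=5: odd, excluded
  item=6: even, included
  item=7: odd, excluded
Therefore out = [0, 2, 4, 6].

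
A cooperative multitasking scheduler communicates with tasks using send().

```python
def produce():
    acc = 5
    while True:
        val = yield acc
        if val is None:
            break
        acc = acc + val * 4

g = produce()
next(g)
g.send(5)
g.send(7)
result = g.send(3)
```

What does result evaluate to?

Step 1: next() -> yield acc=5.
Step 2: send(5) -> val=5, acc = 5 + 5*4 = 25, yield 25.
Step 3: send(7) -> val=7, acc = 25 + 7*4 = 53, yield 53.
Step 4: send(3) -> val=3, acc = 53 + 3*4 = 65, yield 65.
Therefore result = 65.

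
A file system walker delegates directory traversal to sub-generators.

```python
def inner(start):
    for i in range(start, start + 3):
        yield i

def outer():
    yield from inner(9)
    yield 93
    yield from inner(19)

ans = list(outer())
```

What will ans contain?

Step 1: outer() delegates to inner(9):
  yield 9
  yield 10
  yield 11
Step 2: yield 93
Step 3: Delegates to inner(19):
  yield 19
  yield 20
  yield 21
Therefore ans = [9, 10, 11, 93, 19, 20, 21].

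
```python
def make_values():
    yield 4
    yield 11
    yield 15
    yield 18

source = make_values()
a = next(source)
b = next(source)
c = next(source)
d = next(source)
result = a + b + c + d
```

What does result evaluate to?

Step 1: Create generator and consume all values:
  a = next(source) = 4
  b = next(source) = 11
  c = next(source) = 15
  d = next(source) = 18
Step 2: result = 4 + 11 + 15 + 18 = 48.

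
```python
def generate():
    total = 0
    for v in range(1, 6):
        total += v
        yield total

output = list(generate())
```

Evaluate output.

Step 1: Generator accumulates running sum:
  v=1: total = 1, yield 1
  v=2: total = 3, yield 3
  v=3: total = 6, yield 6
  v=4: total = 10, yield 10
  v=5: total = 15, yield 15
Therefore output = [1, 3, 6, 10, 15].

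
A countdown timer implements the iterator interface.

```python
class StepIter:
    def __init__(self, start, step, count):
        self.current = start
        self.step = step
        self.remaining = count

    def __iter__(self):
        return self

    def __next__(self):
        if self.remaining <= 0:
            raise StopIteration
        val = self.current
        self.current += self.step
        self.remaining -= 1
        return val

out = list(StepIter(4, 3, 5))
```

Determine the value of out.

Step 1: StepIter starts at 4, increments by 3, for 5 steps:
  Yield 4, then current += 3
  Yield 7, then current += 3
  Yield 10, then current += 3
  Yield 13, then current += 3
  Yield 16, then current += 3
Therefore out = [4, 7, 10, 13, 16].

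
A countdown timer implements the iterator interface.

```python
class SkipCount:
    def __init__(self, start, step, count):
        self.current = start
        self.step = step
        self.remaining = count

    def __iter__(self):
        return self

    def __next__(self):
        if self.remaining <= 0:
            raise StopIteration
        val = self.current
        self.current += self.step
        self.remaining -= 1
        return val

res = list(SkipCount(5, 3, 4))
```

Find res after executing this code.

Step 1: SkipCount starts at 5, increments by 3, for 4 steps:
  Yield 5, then current += 3
  Yield 8, then current += 3
  Yield 11, then current += 3
  Yield 14, then current += 3
Therefore res = [5, 8, 11, 14].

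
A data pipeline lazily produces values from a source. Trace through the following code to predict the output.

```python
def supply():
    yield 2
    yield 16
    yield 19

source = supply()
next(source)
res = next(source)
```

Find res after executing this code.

Step 1: supply() creates a generator.
Step 2: next(source) yields 2 (consumed and discarded).
Step 3: next(source) yields 16, assigned to res.
Therefore res = 16.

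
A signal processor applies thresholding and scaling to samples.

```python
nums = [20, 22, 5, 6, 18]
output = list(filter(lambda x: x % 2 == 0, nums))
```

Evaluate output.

Step 1: Filter elements divisible by 2:
  20 % 2 = 0: kept
  22 % 2 = 0: kept
  5 % 2 = 1: removed
  6 % 2 = 0: kept
  18 % 2 = 0: kept
Therefore output = [20, 22, 6, 18].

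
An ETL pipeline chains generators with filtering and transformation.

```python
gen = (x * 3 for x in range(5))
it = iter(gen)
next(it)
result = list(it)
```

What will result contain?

Step 1: Generator produces [0, 3, 6, 9, 12].
Step 2: next(it) consumes first element (0).
Step 3: list(it) collects remaining: [3, 6, 9, 12].
Therefore result = [3, 6, 9, 12].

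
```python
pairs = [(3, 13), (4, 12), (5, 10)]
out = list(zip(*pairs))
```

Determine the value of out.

Step 1: zip(*pairs) transposes: unzips [(3, 13), (4, 12), (5, 10)] into separate sequences.
Step 2: First elements: (3, 4, 5), second elements: (13, 12, 10).
Therefore out = [(3, 4, 5), (13, 12, 10)].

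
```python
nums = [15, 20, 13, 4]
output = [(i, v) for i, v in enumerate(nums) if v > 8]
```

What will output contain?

Step 1: Filter enumerate([15, 20, 13, 4]) keeping v > 8:
  (0, 15): 15 > 8, included
  (1, 20): 20 > 8, included
  (2, 13): 13 > 8, included
  (3, 4): 4 <= 8, excluded
Therefore output = [(0, 15), (1, 20), (2, 13)].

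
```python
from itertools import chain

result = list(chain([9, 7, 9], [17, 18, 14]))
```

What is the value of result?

Step 1: chain() concatenates iterables: [9, 7, 9] + [17, 18, 14].
Therefore result = [9, 7, 9, 17, 18, 14].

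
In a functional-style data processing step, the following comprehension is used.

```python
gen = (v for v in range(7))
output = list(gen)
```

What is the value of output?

Step 1: Generator expression iterates range(7): [0, 1, 2, 3, 4, 5, 6].
Step 2: list() collects all values.
Therefore output = [0, 1, 2, 3, 4, 5, 6].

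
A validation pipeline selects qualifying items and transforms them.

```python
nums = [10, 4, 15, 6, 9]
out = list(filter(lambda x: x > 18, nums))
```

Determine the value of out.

Step 1: Filter elements > 18:
  10: removed
  4: removed
  15: removed
  6: removed
  9: removed
Therefore out = [].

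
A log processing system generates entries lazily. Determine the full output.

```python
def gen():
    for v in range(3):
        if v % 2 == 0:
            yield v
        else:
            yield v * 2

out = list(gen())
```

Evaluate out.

Step 1: For each v in range(3), yield v if even, else v*2:
  v=0 (even): yield 0
  v=1 (odd): yield 1*2 = 2
  v=2 (even): yield 2
Therefore out = [0, 2, 2].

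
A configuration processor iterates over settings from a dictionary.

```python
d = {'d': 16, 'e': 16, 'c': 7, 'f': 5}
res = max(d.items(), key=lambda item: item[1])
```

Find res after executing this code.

Step 1: Find item with maximum value:
  ('d', 16)
  ('e', 16)
  ('c', 7)
  ('f', 5)
Step 2: Maximum value is 16 at key 'd'.
Therefore res = ('d', 16).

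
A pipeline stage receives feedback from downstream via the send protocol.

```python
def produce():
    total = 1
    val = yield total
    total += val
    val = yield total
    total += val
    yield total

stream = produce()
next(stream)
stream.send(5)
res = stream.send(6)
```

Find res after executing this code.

Step 1: next() -> yield total=1.
Step 2: send(5) -> val=5, total = 1+5 = 6, yield 6.
Step 3: send(6) -> val=6, total = 6+6 = 12, yield 12.
Therefore res = 12.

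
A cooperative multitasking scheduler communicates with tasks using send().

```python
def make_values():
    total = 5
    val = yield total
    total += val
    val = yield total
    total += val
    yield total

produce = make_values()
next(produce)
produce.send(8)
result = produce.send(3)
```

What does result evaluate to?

Step 1: next() -> yield total=5.
Step 2: send(8) -> val=8, total = 5+8 = 13, yield 13.
Step 3: send(3) -> val=3, total = 13+3 = 16, yield 16.
Therefore result = 16.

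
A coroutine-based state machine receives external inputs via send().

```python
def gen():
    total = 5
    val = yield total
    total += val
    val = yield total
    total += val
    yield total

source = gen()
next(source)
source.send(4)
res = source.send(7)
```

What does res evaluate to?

Step 1: next() -> yield total=5.
Step 2: send(4) -> val=4, total = 5+4 = 9, yield 9.
Step 3: send(7) -> val=7, total = 9+7 = 16, yield 16.
Therefore res = 16.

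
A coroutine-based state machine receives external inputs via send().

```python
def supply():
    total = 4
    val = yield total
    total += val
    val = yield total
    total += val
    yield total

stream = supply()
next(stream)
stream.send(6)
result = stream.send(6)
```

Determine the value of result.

Step 1: next() -> yield total=4.
Step 2: send(6) -> val=6, total = 4+6 = 10, yield 10.
Step 3: send(6) -> val=6, total = 10+6 = 16, yield 16.
Therefore result = 16.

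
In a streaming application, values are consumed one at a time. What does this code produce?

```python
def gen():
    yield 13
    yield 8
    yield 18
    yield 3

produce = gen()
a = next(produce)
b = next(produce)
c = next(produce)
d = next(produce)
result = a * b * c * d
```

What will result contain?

Step 1: Create generator and consume all values:
  a = next(produce) = 13
  b = next(produce) = 8
  c = next(produce) = 18
  d = next(produce) = 3
Step 2: result = 13 * 8 * 18 * 3 = 5616.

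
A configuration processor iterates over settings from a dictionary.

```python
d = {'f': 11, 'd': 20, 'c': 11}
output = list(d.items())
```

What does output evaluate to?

Step 1: d.items() returns (key, value) pairs in insertion order.
Therefore output = [('f', 11), ('d', 20), ('c', 11)].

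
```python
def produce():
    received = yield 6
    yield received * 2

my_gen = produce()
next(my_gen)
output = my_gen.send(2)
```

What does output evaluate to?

Step 1: next(my_gen) advances to first yield, producing 6.
Step 2: send(2) resumes, received = 2.
Step 3: yield received * 2 = 2 * 2 = 4.
Therefore output = 4.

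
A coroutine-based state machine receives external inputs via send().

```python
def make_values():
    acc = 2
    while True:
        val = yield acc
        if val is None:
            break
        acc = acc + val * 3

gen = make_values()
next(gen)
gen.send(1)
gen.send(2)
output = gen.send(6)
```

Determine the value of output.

Step 1: next() -> yield acc=2.
Step 2: send(1) -> val=1, acc = 2 + 1*3 = 5, yield 5.
Step 3: send(2) -> val=2, acc = 5 + 2*3 = 11, yield 11.
Step 4: send(6) -> val=6, acc = 11 + 6*3 = 29, yield 29.
Therefore output = 29.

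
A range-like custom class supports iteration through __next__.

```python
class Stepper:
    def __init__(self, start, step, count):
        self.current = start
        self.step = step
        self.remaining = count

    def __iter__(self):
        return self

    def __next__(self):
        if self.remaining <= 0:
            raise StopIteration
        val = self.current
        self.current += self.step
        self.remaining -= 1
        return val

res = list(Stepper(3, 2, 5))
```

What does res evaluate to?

Step 1: Stepper starts at 3, increments by 2, for 5 steps:
  Yield 3, then current += 2
  Yield 5, then current += 2
  Yield 7, then current += 2
  Yield 9, then current += 2
  Yield 11, then current += 2
Therefore res = [3, 5, 7, 9, 11].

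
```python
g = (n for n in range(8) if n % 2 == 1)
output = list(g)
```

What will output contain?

Step 1: Filter range(8) keeping only odd values:
  n=0: even, excluded
  n=1: odd, included
  n=2: even, excluded
  n=3: odd, included
  n=4: even, excluded
  n=5: odd, included
  n=6: even, excluded
  n=7: odd, included
Therefore output = [1, 3, 5, 7].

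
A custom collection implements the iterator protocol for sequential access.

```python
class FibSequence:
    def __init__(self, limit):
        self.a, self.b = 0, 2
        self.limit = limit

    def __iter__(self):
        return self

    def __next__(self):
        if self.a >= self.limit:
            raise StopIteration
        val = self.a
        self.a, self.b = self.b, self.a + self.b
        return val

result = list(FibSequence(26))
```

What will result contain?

Step 1: Fibonacci-like sequence (a=0, b=2) until >= 26:
  Yield 0, then a,b = 2,2
  Yield 2, then a,b = 2,4
  Yield 2, then a,b = 4,6
  Yield 4, then a,b = 6,10
  Yield 6, then a,b = 10,16
  Yield 10, then a,b = 16,26
  Yield 16, then a,b = 26,42
Step 2: 26 >= 26, stop.
Therefore result = [0, 2, 2, 4, 6, 10, 16].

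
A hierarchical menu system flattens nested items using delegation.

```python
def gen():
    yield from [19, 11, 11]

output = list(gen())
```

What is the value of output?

Step 1: yield from delegates to the iterable, yielding each element.
Step 2: Collected values: [19, 11, 11].
Therefore output = [19, 11, 11].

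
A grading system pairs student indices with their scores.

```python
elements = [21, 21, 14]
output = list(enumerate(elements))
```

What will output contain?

Step 1: enumerate pairs each element with its index:
  (0, 21)
  (1, 21)
  (2, 14)
Therefore output = [(0, 21), (1, 21), (2, 14)].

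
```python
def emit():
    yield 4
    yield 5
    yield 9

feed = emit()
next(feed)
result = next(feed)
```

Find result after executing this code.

Step 1: emit() creates a generator.
Step 2: next(feed) yields 4 (consumed and discarded).
Step 3: next(feed) yields 5, assigned to result.
Therefore result = 5.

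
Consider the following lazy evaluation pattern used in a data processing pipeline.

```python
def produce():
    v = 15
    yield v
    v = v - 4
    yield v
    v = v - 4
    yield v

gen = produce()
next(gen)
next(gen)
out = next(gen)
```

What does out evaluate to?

Step 1: Trace through generator execution:
  Yield 1: v starts at 15, yield 15
  Yield 2: v = 15 - 4 = 11, yield 11
  Yield 3: v = 11 - 4 = 7, yield 7
Step 2: First next() gets 15, second next() gets the second value, third next() yields 7.
Therefore out = 7.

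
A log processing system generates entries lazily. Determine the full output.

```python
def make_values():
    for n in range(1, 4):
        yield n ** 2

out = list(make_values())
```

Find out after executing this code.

Step 1: For each n in range(1, 4), yield n**2:
  n=1: yield 1**2 = 1
  n=2: yield 2**2 = 4
  n=3: yield 3**2 = 9
Therefore out = [1, 4, 9].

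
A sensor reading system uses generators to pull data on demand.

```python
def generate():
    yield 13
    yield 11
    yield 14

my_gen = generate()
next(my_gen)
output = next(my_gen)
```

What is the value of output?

Step 1: generate() creates a generator.
Step 2: next(my_gen) yields 13 (consumed and discarded).
Step 3: next(my_gen) yields 11, assigned to output.
Therefore output = 11.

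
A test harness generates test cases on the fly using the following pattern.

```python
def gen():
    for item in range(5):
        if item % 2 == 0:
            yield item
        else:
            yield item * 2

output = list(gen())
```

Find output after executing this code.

Step 1: For each item in range(5), yield item if even, else item*2:
  item=0 (even): yield 0
  item=1 (odd): yield 1*2 = 2
  item=2 (even): yield 2
  item=3 (odd): yield 3*2 = 6
  item=4 (even): yield 4
Therefore output = [0, 2, 2, 6, 4].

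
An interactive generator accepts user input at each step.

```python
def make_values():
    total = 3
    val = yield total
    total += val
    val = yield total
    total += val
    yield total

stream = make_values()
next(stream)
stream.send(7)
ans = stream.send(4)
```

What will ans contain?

Step 1: next() -> yield total=3.
Step 2: send(7) -> val=7, total = 3+7 = 10, yield 10.
Step 3: send(4) -> val=4, total = 10+4 = 14, yield 14.
Therefore ans = 14.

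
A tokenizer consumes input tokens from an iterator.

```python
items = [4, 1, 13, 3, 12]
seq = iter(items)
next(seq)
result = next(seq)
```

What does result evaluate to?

Step 1: Create iterator over [4, 1, 13, 3, 12].
Step 2: next() consumes 4.
Step 3: next() returns 1.
Therefore result = 1.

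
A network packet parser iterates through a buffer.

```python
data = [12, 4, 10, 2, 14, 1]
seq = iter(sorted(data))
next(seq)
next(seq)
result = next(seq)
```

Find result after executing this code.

Step 1: sorted([12, 4, 10, 2, 14, 1]) = [1, 2, 4, 10, 12, 14].
Step 2: Create iterator and skip 2 elements.
Step 3: next() returns 4.
Therefore result = 4.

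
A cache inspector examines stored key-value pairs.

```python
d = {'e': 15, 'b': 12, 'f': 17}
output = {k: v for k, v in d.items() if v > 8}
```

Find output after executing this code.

Step 1: Filter items where value > 8:
  'e': 15 > 8: kept
  'b': 12 > 8: kept
  'f': 17 > 8: kept
Therefore output = {'e': 15, 'b': 12, 'f': 17}.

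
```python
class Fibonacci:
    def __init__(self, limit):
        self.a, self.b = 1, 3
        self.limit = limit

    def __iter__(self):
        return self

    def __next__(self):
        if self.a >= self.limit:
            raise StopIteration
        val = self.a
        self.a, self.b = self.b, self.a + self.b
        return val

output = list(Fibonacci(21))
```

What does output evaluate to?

Step 1: Fibonacci-like sequence (a=1, b=3) until >= 21:
  Yield 1, then a,b = 3,4
  Yield 3, then a,b = 4,7
  Yield 4, then a,b = 7,11
  Yield 7, then a,b = 11,18
  Yield 11, then a,b = 18,29
  Yield 18, then a,b = 29,47
Step 2: 29 >= 21, stop.
Therefore output = [1, 3, 4, 7, 11, 18].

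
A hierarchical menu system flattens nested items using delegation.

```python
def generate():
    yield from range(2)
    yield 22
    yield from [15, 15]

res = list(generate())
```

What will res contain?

Step 1: Trace yields in order:
  yield 0
  yield 1
  yield 22
  yield 15
  yield 15
Therefore res = [0, 1, 22, 15, 15].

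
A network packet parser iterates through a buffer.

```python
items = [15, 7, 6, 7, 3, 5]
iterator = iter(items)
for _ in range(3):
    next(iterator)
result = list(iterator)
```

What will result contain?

Step 1: Create iterator over [15, 7, 6, 7, 3, 5].
Step 2: Advance 3 positions (consuming [15, 7, 6]).
Step 3: list() collects remaining elements: [7, 3, 5].
Therefore result = [7, 3, 5].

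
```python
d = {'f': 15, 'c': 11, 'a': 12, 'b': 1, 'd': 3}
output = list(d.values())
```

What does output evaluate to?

Step 1: d.values() returns the dictionary values in insertion order.
Therefore output = [15, 11, 12, 1, 3].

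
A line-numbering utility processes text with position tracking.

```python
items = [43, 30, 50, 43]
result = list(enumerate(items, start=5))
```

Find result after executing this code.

Step 1: enumerate with start=5:
  (5, 43)
  (6, 30)
  (7, 50)
  (8, 43)
Therefore result = [(5, 43), (6, 30), (7, 50), (8, 43)].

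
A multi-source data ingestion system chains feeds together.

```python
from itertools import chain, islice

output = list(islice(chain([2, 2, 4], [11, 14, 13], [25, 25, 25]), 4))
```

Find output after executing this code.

Step 1: chain([2, 2, 4], [11, 14, 13], [25, 25, 25]) = [2, 2, 4, 11, 14, 13, 25, 25, 25].
Step 2: islice takes first 4 elements: [2, 2, 4, 11].
Therefore output = [2, 2, 4, 11].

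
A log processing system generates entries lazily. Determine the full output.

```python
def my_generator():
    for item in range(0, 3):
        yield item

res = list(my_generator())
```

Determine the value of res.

Step 1: The generator yields each value from range(0, 3).
Step 2: list() consumes all yields: [0, 1, 2].
Therefore res = [0, 1, 2].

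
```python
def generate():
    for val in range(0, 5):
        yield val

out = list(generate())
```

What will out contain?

Step 1: The generator yields each value from range(0, 5).
Step 2: list() consumes all yields: [0, 1, 2, 3, 4].
Therefore out = [0, 1, 2, 3, 4].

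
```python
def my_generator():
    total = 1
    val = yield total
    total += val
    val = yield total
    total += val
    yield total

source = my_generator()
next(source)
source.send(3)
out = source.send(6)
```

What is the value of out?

Step 1: next() -> yield total=1.
Step 2: send(3) -> val=3, total = 1+3 = 4, yield 4.
Step 3: send(6) -> val=6, total = 4+6 = 10, yield 10.
Therefore out = 10.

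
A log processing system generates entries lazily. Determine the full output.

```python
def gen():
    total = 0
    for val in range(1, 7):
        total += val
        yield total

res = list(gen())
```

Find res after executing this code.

Step 1: Generator accumulates running sum:
  val=1: total = 1, yield 1
  val=2: total = 3, yield 3
  val=3: total = 6, yield 6
  val=4: total = 10, yield 10
  val=5: total = 15, yield 15
  val=6: total = 21, yield 21
Therefore res = [1, 3, 6, 10, 15, 21].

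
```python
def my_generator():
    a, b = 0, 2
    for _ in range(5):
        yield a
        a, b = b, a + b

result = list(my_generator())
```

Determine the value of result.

Step 1: Fibonacci-like sequence starting with a=0, b=2:
  Iteration 1: yield a=0, then a,b = 2,2
  Iteration 2: yield a=2, then a,b = 2,4
  Iteration 3: yield a=2, then a,b = 4,6
  Iteration 4: yield a=4, then a,b = 6,10
  Iteration 5: yield a=6, then a,b = 10,16
Therefore result = [0, 2, 2, 4, 6].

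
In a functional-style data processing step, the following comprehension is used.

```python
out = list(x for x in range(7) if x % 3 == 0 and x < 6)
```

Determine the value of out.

Step 1: Filter range(7) where x % 3 == 0 and x < 6:
  x=0: both conditions met, included
  x=1: excluded (1 % 3 != 0)
  x=2: excluded (2 % 3 != 0)
  x=3: both conditions met, included
  x=4: excluded (4 % 3 != 0)
  x=5: excluded (5 % 3 != 0)
  x=6: excluded (6 >= 6)
Therefore out = [0, 3].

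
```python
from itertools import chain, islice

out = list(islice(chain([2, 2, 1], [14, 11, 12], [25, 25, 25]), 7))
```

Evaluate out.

Step 1: chain([2, 2, 1], [14, 11, 12], [25, 25, 25]) = [2, 2, 1, 14, 11, 12, 25, 25, 25].
Step 2: islice takes first 7 elements: [2, 2, 1, 14, 11, 12, 25].
Therefore out = [2, 2, 1, 14, 11, 12, 25].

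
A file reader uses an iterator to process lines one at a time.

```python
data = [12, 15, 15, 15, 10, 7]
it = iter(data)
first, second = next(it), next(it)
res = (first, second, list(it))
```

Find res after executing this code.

Step 1: Create iterator over [12, 15, 15, 15, 10, 7].
Step 2: first = 12, second = 15.
Step 3: Remaining elements: [15, 15, 10, 7].
Therefore res = (12, 15, [15, 15, 10, 7]).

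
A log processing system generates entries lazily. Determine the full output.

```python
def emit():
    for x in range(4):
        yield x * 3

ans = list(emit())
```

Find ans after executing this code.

Step 1: For each x in range(4), yield x * 3:
  x=0: yield 0 * 3 = 0
  x=1: yield 1 * 3 = 3
  x=2: yield 2 * 3 = 6
  x=3: yield 3 * 3 = 9
Therefore ans = [0, 3, 6, 9].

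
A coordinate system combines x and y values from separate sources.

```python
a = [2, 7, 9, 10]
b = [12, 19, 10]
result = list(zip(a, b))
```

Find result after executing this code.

Step 1: zip stops at shortest (len(a)=4, len(b)=3):
  Index 0: (2, 12)
  Index 1: (7, 19)
  Index 2: (9, 10)
Step 2: Last element of a (10) has no pair, dropped.
Therefore result = [(2, 12), (7, 19), (9, 10)].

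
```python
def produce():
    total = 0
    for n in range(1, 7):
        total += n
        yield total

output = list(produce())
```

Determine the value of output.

Step 1: Generator accumulates running sum:
  n=1: total = 1, yield 1
  n=2: total = 3, yield 3
  n=3: total = 6, yield 6
  n=4: total = 10, yield 10
  n=5: total = 15, yield 15
  n=6: total = 21, yield 21
Therefore output = [1, 3, 6, 10, 15, 21].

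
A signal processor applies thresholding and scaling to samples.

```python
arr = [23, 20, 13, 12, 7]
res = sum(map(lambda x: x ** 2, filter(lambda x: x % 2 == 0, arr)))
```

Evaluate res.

Step 1: Filter even numbers from [23, 20, 13, 12, 7]: [20, 12]
Step 2: Square each: [400, 144]
Step 3: Sum = 544.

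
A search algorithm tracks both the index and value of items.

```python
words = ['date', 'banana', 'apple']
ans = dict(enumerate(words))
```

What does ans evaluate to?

Step 1: enumerate pairs indices with words:
  0 -> 'date'
  1 -> 'banana'
  2 -> 'apple'
Therefore ans = {0: 'date', 1: 'banana', 2: 'apple'}.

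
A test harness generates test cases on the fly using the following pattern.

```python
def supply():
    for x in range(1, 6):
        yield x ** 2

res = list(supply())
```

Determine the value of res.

Step 1: For each x in range(1, 6), yield x**2:
  x=1: yield 1**2 = 1
  x=2: yield 2**2 = 4
  x=3: yield 3**2 = 9
  x=4: yield 4**2 = 16
  x=5: yield 5**2 = 25
Therefore res = [1, 4, 9, 16, 25].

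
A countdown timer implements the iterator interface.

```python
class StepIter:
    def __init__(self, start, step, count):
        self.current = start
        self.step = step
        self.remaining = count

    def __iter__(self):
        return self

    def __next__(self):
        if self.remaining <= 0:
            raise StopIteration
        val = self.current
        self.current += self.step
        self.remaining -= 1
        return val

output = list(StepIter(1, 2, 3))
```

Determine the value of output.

Step 1: StepIter starts at 1, increments by 2, for 3 steps:
  Yield 1, then current += 2
  Yield 3, then current += 2
  Yield 5, then current += 2
Therefore output = [1, 3, 5].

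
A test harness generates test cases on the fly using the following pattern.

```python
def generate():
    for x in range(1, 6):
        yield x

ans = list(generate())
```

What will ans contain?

Step 1: The generator yields each value from range(1, 6).
Step 2: list() consumes all yields: [1, 2, 3, 4, 5].
Therefore ans = [1, 2, 3, 4, 5].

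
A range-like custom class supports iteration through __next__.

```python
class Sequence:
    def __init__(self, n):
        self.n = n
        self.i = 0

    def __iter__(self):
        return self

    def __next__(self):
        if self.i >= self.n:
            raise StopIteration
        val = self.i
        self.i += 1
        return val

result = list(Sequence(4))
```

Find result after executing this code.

Step 1: Sequence(4) creates an iterator counting 0 to 3.
Step 2: list() consumes all values: [0, 1, 2, 3].
Therefore result = [0, 1, 2, 3].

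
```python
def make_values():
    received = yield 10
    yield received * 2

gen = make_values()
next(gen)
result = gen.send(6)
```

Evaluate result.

Step 1: next(gen) advances to first yield, producing 10.
Step 2: send(6) resumes, received = 6.
Step 3: yield received * 2 = 6 * 2 = 12.
Therefore result = 12.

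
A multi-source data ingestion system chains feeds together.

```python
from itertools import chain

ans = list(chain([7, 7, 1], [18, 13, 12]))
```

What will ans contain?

Step 1: chain() concatenates iterables: [7, 7, 1] + [18, 13, 12].
Therefore ans = [7, 7, 1, 18, 13, 12].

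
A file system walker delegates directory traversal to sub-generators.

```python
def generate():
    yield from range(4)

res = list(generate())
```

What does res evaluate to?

Step 1: yield from delegates to the iterable, yielding each element.
Step 2: Collected values: [0, 1, 2, 3].
Therefore res = [0, 1, 2, 3].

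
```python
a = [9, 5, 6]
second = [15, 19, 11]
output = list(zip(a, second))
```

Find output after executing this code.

Step 1: zip pairs elements at same index:
  Index 0: (9, 15)
  Index 1: (5, 19)
  Index 2: (6, 11)
Therefore output = [(9, 15), (5, 19), (6, 11)].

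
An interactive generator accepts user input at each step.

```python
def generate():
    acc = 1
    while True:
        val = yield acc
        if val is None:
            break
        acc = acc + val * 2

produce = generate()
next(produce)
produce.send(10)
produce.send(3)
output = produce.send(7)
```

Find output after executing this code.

Step 1: next() -> yield acc=1.
Step 2: send(10) -> val=10, acc = 1 + 10*2 = 21, yield 21.
Step 3: send(3) -> val=3, acc = 21 + 3*2 = 27, yield 27.
Step 4: send(7) -> val=7, acc = 27 + 7*2 = 41, yield 41.
Therefore output = 41.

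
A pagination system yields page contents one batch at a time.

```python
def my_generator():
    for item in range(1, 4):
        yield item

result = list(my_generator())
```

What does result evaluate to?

Step 1: The generator yields each value from range(1, 4).
Step 2: list() consumes all yields: [1, 2, 3].
Therefore result = [1, 2, 3].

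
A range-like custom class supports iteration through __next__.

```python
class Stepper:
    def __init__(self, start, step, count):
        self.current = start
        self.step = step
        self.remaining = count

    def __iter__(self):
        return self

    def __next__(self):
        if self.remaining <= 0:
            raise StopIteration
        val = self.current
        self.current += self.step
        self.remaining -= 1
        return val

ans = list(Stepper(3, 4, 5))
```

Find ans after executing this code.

Step 1: Stepper starts at 3, increments by 4, for 5 steps:
  Yield 3, then current += 4
  Yield 7, then current += 4
  Yield 11, then current += 4
  Yield 15, then current += 4
  Yield 19, then current += 4
Therefore ans = [3, 7, 11, 15, 19].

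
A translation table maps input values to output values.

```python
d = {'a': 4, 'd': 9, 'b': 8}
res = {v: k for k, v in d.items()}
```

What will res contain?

Step 1: Invert dict (swap keys and values):
  'a': 4 -> 4: 'a'
  'd': 9 -> 9: 'd'
  'b': 8 -> 8: 'b'
Therefore res = {4: 'a', 9: 'd', 8: 'b'}.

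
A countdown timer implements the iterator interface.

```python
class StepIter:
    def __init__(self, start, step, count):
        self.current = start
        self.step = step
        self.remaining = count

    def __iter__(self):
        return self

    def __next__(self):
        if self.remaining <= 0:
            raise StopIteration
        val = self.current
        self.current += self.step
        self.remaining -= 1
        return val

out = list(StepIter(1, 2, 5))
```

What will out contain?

Step 1: StepIter starts at 1, increments by 2, for 5 steps:
  Yield 1, then current += 2
  Yield 3, then current += 2
  Yield 5, then current += 2
  Yield 7, then current += 2
  Yield 9, then current += 2
Therefore out = [1, 3, 5, 7, 9].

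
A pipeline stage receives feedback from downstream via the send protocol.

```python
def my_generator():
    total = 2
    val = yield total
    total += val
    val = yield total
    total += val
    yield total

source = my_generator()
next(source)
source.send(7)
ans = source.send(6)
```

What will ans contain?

Step 1: next() -> yield total=2.
Step 2: send(7) -> val=7, total = 2+7 = 9, yield 9.
Step 3: send(6) -> val=6, total = 9+6 = 15, yield 15.
Therefore ans = 15.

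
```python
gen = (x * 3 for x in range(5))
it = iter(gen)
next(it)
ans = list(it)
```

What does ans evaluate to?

Step 1: Generator produces [0, 3, 6, 9, 12].
Step 2: next(it) consumes first element (0).
Step 3: list(it) collects remaining: [3, 6, 9, 12].
Therefore ans = [3, 6, 9, 12].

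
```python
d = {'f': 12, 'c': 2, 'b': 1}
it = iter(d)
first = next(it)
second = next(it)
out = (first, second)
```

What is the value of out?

Step 1: iter(d) iterates over keys: ['f', 'c', 'b'].
Step 2: first = next(it) = 'f', second = next(it) = 'c'.
Therefore out = ('f', 'c').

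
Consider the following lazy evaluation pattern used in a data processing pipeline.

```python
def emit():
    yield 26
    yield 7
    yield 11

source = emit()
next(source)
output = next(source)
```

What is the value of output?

Step 1: emit() creates a generator.
Step 2: next(source) yields 26 (consumed and discarded).
Step 3: next(source) yields 7, assigned to output.
Therefore output = 7.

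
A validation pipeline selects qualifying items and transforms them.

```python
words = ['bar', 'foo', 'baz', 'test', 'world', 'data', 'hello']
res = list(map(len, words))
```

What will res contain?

Step 1: Map len() to each word:
  'bar' -> 3
  'foo' -> 3
  'baz' -> 3
  'test' -> 4
  'world' -> 5
  'data' -> 4
  'hello' -> 5
Therefore res = [3, 3, 3, 4, 5, 4, 5].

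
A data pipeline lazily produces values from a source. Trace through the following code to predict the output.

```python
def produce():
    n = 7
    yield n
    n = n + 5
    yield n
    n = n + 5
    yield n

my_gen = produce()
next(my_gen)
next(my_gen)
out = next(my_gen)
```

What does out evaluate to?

Step 1: Trace through generator execution:
  Yield 1: n starts at 7, yield 7
  Yield 2: n = 7 + 5 = 12, yield 12
  Yield 3: n = 12 + 5 = 17, yield 17
Step 2: First next() gets 7, second next() gets the second value, third next() yields 17.
Therefore out = 17.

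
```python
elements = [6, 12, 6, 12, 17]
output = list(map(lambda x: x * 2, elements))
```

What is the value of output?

Step 1: Apply lambda x: x * 2 to each element:
  6 -> 12
  12 -> 24
  6 -> 12
  12 -> 24
  17 -> 34
Therefore output = [12, 24, 12, 24, 34].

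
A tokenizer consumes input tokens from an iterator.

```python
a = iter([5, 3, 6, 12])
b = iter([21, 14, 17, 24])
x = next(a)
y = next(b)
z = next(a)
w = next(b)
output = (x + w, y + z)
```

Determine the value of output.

Step 1: a iterates [5, 3, 6, 12], b iterates [21, 14, 17, 24].
Step 2: x = next(a) = 5, y = next(b) = 21.
Step 3: z = next(a) = 3, w = next(b) = 14.
Step 4: output = (5 + 14, 21 + 3) = (19, 24).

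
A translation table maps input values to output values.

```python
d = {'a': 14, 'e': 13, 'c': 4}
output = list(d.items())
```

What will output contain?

Step 1: d.items() returns (key, value) pairs in insertion order.
Therefore output = [('a', 14), ('e', 13), ('c', 4)].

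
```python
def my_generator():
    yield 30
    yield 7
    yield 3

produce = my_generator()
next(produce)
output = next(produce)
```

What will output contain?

Step 1: my_generator() creates a generator.
Step 2: next(produce) yields 30 (consumed and discarded).
Step 3: next(produce) yields 7, assigned to output.
Therefore output = 7.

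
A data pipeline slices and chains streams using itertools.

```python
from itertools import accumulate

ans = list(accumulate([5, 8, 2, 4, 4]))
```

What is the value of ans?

Step 1: accumulate computes running sums:
  + 5 = 5
  + 8 = 13
  + 2 = 15
  + 4 = 19
  + 4 = 23
Therefore ans = [5, 13, 15, 19, 23].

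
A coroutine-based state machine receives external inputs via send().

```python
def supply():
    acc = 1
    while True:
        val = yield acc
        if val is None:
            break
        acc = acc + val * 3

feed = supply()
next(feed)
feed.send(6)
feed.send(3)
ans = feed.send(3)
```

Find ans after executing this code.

Step 1: next() -> yield acc=1.
Step 2: send(6) -> val=6, acc = 1 + 6*3 = 19, yield 19.
Step 3: send(3) -> val=3, acc = 19 + 3*3 = 28, yield 28.
Step 4: send(3) -> val=3, acc = 28 + 3*3 = 37, yield 37.
Therefore ans = 37.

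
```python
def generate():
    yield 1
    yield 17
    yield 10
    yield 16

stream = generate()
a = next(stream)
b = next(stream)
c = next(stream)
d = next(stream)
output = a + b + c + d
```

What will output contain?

Step 1: Create generator and consume all values:
  a = next(stream) = 1
  b = next(stream) = 17
  c = next(stream) = 10
  d = next(stream) = 16
Step 2: output = 1 + 17 + 10 + 16 = 44.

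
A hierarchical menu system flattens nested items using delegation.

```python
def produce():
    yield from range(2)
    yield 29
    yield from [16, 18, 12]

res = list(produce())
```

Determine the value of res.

Step 1: Trace yields in order:
  yield 0
  yield 1
  yield 29
  yield 16
  yield 18
  yield 12
Therefore res = [0, 1, 29, 16, 18, 12].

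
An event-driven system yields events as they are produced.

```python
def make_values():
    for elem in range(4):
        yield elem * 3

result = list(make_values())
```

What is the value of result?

Step 1: For each elem in range(4), yield elem * 3:
  elem=0: yield 0 * 3 = 0
  elem=1: yield 1 * 3 = 3
  elem=2: yield 2 * 3 = 6
  elem=3: yield 3 * 3 = 9
Therefore result = [0, 3, 6, 9].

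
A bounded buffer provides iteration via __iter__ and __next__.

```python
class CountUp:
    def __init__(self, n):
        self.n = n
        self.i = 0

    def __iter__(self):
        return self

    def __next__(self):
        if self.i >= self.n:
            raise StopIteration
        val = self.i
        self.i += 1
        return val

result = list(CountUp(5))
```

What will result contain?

Step 1: CountUp(5) creates an iterator counting 0 to 4.
Step 2: list() consumes all values: [0, 1, 2, 3, 4].
Therefore result = [0, 1, 2, 3, 4].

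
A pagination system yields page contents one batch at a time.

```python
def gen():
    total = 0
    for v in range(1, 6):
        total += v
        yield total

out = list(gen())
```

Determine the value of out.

Step 1: Generator accumulates running sum:
  v=1: total = 1, yield 1
  v=2: total = 3, yield 3
  v=3: total = 6, yield 6
  v=4: total = 10, yield 10
  v=5: total = 15, yield 15
Therefore out = [1, 3, 6, 10, 15].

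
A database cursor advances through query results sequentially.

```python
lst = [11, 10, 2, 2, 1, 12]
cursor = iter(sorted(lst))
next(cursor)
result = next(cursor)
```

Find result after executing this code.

Step 1: sorted([11, 10, 2, 2, 1, 12]) = [1, 2, 2, 10, 11, 12].
Step 2: Create iterator and skip 1 elements.
Step 3: next() returns 2.
Therefore result = 2.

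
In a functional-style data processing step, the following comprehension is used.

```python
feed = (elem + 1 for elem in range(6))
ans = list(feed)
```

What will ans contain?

Step 1: For each elem in range(6), compute elem+1:
  elem=0: 0+1 = 1
  elem=1: 1+1 = 2
  elem=2: 2+1 = 3
  elem=3: 3+1 = 4
  elem=4: 4+1 = 5
  elem=5: 5+1 = 6
Therefore ans = [1, 2, 3, 4, 5, 6].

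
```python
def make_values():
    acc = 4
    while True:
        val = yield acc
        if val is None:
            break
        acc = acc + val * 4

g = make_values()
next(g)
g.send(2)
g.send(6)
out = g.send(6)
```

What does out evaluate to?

Step 1: next() -> yield acc=4.
Step 2: send(2) -> val=2, acc = 4 + 2*4 = 12, yield 12.
Step 3: send(6) -> val=6, acc = 12 + 6*4 = 36, yield 36.
Step 4: send(6) -> val=6, acc = 36 + 6*4 = 60, yield 60.
Therefore out = 60.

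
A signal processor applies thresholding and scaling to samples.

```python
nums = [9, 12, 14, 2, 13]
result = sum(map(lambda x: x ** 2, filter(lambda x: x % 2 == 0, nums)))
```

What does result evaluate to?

Step 1: Filter even numbers from [9, 12, 14, 2, 13]: [12, 14, 2]
Step 2: Square each: [144, 196, 4]
Step 3: Sum = 344.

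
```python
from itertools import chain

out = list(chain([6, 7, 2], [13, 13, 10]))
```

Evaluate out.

Step 1: chain() concatenates iterables: [6, 7, 2] + [13, 13, 10].
Therefore out = [6, 7, 2, 13, 13, 10].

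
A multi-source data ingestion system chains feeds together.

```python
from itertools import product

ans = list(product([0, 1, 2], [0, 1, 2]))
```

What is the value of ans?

Step 1: product([0, 1, 2], [0, 1, 2]) gives all pairs:
  (0, 0)
  (0, 1)
  (0, 2)
  (1, 0)
  (1, 1)
  (1, 2)
  (2, 0)
  (2, 1)
  (2, 2)
Therefore ans = [(0, 0), (0, 1), (0, 2), (1, 0), (1, 1), (1, 2), (2, 0), (2, 1), (2, 2)].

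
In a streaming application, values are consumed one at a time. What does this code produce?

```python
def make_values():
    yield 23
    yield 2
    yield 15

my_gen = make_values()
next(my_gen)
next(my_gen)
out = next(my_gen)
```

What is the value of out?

Step 1: make_values() creates a generator.
Step 2: next(my_gen) yields 23 (consumed and discarded).
Step 3: next(my_gen) yields 2 (consumed and discarded).
Step 4: next(my_gen) yields 15, assigned to out.
Therefore out = 15.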